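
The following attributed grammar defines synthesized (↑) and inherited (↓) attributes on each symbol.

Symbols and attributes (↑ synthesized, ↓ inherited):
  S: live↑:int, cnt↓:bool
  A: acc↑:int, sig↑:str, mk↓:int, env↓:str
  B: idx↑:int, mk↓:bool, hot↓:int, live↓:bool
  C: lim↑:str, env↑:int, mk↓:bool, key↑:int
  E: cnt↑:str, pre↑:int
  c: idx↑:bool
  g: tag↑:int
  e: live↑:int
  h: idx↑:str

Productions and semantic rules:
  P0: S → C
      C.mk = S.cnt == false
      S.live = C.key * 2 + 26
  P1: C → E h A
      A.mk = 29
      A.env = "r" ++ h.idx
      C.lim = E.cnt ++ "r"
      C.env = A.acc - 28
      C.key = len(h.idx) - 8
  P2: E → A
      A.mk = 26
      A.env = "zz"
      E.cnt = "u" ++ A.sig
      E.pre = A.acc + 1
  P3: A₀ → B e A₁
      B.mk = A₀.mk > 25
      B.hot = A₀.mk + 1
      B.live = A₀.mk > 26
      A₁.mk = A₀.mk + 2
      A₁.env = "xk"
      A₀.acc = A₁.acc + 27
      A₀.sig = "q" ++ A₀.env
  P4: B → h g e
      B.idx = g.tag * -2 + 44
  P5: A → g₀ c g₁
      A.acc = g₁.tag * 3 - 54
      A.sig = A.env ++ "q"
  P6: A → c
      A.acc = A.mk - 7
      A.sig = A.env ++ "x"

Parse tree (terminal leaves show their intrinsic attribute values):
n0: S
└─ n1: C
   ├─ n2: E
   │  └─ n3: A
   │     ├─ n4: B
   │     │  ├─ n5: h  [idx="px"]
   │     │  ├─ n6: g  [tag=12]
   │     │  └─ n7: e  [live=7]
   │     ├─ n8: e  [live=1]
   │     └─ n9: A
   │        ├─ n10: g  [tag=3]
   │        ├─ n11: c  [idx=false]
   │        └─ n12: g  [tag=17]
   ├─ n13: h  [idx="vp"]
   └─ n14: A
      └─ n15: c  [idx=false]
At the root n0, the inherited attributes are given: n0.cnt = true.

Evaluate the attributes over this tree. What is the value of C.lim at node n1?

1. n0.cnt = true  [given at root]
2. n1.mk = false  [S.cnt == false]
3. n3.mk = 26  [26]
4. n3.env = "zz"  ["zz"]
5. n4.mk = true  [A₀.mk > 25]
6. n4.hot = 27  [A₀.mk + 1]
7. n4.live = false  [A₀.mk > 26]
8. n5.idx = "px"  [terminal]
9. n6.tag = 12  [terminal]
10. n7.live = 7  [terminal]
11. n4.idx = 20  [g.tag * -2 + 44]
12. n8.live = 1  [terminal]
13. n9.mk = 28  [A₀.mk + 2]
14. n9.env = "xk"  ["xk"]
15. n10.tag = 3  [terminal]
16. n11.idx = false  [terminal]
17. n12.tag = 17  [terminal]
18. n9.acc = -3  [g₁.tag * 3 - 54]
19. n9.sig = "xkq"  [A.env ++ "q"]
20. n3.acc = 24  [A₁.acc + 27]
21. n3.sig = "qzz"  ["q" ++ A₀.env]
22. n2.cnt = "uqzz"  ["u" ++ A.sig]
23. n2.pre = 25  [A.acc + 1]
24. n13.idx = "vp"  [terminal]
25. n14.mk = 29  [29]
26. n14.env = "rvp"  ["r" ++ h.idx]
27. n15.idx = false  [terminal]
28. n14.acc = 22  [A.mk - 7]
29. n14.sig = "rvpx"  [A.env ++ "x"]
30. n1.lim = "uqzzr"  [E.cnt ++ "r"]
31. n1.env = -6  [A.acc - 28]
32. n1.key = -6  [len(h.idx) - 8]
33. n0.live = 14  [C.key * 2 + 26]

"uqzzr"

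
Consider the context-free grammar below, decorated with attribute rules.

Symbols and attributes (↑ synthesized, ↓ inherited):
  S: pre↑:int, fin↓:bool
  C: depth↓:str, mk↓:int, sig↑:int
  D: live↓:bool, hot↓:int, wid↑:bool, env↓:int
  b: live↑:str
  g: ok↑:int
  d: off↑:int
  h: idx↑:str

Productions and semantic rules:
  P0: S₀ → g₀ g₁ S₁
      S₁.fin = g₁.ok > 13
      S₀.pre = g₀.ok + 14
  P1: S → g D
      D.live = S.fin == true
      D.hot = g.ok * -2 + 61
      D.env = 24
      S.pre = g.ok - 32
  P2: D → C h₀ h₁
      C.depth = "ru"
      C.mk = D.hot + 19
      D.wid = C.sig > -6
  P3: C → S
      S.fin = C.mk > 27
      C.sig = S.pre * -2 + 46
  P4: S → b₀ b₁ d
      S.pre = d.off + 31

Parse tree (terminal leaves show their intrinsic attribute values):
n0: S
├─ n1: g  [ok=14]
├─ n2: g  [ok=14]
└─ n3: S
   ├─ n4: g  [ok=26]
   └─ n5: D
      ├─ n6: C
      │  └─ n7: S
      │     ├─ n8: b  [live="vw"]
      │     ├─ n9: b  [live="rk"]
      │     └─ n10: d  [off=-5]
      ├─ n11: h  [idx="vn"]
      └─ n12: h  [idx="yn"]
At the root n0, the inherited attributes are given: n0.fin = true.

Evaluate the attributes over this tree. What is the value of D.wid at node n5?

1. n0.fin = true  [given at root]
2. n1.ok = 14  [terminal]
3. n2.ok = 14  [terminal]
4. n3.fin = true  [g₁.ok > 13]
5. n4.ok = 26  [terminal]
6. n5.live = true  [S.fin == true]
7. n5.hot = 9  [g.ok * -2 + 61]
8. n5.env = 24  [24]
9. n6.depth = "ru"  ["ru"]
10. n6.mk = 28  [D.hot + 19]
11. n7.fin = true  [C.mk > 27]
12. n8.live = "vw"  [terminal]
13. n9.live = "rk"  [terminal]
14. n10.off = -5  [terminal]
15. n7.pre = 26  [d.off + 31]
16. n6.sig = -6  [S.pre * -2 + 46]
17. n11.idx = "vn"  [terminal]
18. n12.idx = "yn"  [terminal]
19. n5.wid = false  [C.sig > -6]
20. n3.pre = -6  [g.ok - 32]
21. n0.pre = 28  [g₀.ok + 14]

false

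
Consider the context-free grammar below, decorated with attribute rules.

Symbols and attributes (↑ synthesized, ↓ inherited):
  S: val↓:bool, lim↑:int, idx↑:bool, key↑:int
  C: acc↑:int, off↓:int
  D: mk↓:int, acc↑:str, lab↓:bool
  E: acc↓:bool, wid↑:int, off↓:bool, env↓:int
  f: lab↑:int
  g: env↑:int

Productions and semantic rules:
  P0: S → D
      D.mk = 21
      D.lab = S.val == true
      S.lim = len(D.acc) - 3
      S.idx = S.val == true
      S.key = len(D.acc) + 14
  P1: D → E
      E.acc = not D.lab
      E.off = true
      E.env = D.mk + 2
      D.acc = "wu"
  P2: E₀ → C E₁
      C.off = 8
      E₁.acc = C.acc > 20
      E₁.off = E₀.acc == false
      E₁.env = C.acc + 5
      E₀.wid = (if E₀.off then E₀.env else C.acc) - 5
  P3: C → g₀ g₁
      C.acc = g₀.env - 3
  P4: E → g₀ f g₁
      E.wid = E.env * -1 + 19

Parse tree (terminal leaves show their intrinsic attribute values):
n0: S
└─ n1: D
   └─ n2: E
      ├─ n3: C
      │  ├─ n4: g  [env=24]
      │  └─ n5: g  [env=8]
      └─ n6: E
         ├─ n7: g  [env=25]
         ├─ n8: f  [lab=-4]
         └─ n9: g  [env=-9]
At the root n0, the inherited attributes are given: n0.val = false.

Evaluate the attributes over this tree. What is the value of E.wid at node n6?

1. n0.val = false  [given at root]
2. n1.mk = 21  [21]
3. n1.lab = false  [S.val == true]
4. n2.acc = true  [not D.lab]
5. n2.off = true  [true]
6. n2.env = 23  [D.mk + 2]
7. n3.off = 8  [8]
8. n4.env = 24  [terminal]
9. n5.env = 8  [terminal]
10. n3.acc = 21  [g₀.env - 3]
11. n6.acc = true  [C.acc > 20]
12. n6.off = false  [E₀.acc == false]
13. n6.env = 26  [C.acc + 5]
14. n7.env = 25  [terminal]
15. n8.lab = -4  [terminal]
16. n9.env = -9  [terminal]
17. n6.wid = -7  [E.env * -1 + 19]
18. n2.wid = 18  [(if E₀.off then E₀.env else C.acc) - 5]
19. n1.acc = "wu"  ["wu"]
20. n0.lim = -1  [len(D.acc) - 3]
21. n0.idx = false  [S.val == true]
22. n0.key = 16  [len(D.acc) + 14]

-7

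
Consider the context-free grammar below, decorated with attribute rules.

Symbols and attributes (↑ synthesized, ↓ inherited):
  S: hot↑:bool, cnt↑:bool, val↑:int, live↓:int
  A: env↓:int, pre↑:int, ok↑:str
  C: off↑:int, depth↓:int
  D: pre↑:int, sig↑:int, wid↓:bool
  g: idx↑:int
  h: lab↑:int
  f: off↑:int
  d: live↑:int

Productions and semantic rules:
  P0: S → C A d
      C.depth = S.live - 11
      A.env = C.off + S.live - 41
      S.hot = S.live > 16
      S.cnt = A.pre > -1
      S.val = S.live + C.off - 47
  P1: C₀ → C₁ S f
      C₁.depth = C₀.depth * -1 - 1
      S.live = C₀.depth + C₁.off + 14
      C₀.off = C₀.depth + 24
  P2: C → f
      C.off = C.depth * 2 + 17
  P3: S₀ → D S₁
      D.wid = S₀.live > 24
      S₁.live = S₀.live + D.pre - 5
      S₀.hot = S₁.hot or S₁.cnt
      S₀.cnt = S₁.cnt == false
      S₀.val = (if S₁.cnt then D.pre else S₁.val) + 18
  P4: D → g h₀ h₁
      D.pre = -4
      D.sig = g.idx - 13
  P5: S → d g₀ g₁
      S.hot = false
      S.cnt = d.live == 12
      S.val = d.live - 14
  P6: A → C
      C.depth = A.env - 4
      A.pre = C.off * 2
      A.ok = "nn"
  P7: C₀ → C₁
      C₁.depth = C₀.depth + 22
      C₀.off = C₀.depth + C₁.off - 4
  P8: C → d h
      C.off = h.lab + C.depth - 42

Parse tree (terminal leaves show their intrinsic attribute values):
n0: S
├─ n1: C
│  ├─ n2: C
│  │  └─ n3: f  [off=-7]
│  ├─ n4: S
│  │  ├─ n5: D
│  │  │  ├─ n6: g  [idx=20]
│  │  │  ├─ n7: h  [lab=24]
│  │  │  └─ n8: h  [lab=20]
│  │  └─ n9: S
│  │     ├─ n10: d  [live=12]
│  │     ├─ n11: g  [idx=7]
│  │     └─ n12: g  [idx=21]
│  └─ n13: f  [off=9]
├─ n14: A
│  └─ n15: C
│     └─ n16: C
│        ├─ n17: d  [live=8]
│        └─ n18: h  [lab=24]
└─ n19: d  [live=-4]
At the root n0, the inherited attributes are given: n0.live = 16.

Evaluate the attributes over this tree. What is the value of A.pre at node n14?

1. n0.live = 16  [given at root]
2. n1.depth = 5  [S.live - 11]
3. n2.depth = -6  [C₀.depth * -1 - 1]
4. n3.off = -7  [terminal]
5. n2.off = 5  [C.depth * 2 + 17]
6. n4.live = 24  [C₀.depth + C₁.off + 14]
7. n5.wid = false  [S₀.live > 24]
8. n6.idx = 20  [terminal]
9. n7.lab = 24  [terminal]
10. n8.lab = 20  [terminal]
11. n5.pre = -4  [-4]
12. n5.sig = 7  [g.idx - 13]
13. n9.live = 15  [S₀.live + D.pre - 5]
14. n10.live = 12  [terminal]
15. n11.idx = 7  [terminal]
16. n12.idx = 21  [terminal]
17. n9.hot = false  [false]
18. n9.cnt = true  [d.live == 12]
19. n9.val = -2  [d.live - 14]
20. n4.hot = true  [S₁.hot or S₁.cnt]
21. n4.cnt = false  [S₁.cnt == false]
22. n4.val = 14  [(if S₁.cnt then D.pre else S₁.val) + 18]
23. n13.off = 9  [terminal]
24. n1.off = 29  [C₀.depth + 24]
25. n14.env = 4  [C.off + S.live - 41]
26. n15.depth = 0  [A.env - 4]
27. n16.depth = 22  [C₀.depth + 22]
28. n17.live = 8  [terminal]
29. n18.lab = 24  [terminal]
30. n16.off = 4  [h.lab + C.depth - 42]
31. n15.off = 0  [C₀.depth + C₁.off - 4]
32. n14.pre = 0  [C.off * 2]
33. n14.ok = "nn"  ["nn"]
34. n19.live = -4  [terminal]
35. n0.hot = false  [S.live > 16]
36. n0.cnt = true  [A.pre > -1]
37. n0.val = -2  [S.live + C.off - 47]

0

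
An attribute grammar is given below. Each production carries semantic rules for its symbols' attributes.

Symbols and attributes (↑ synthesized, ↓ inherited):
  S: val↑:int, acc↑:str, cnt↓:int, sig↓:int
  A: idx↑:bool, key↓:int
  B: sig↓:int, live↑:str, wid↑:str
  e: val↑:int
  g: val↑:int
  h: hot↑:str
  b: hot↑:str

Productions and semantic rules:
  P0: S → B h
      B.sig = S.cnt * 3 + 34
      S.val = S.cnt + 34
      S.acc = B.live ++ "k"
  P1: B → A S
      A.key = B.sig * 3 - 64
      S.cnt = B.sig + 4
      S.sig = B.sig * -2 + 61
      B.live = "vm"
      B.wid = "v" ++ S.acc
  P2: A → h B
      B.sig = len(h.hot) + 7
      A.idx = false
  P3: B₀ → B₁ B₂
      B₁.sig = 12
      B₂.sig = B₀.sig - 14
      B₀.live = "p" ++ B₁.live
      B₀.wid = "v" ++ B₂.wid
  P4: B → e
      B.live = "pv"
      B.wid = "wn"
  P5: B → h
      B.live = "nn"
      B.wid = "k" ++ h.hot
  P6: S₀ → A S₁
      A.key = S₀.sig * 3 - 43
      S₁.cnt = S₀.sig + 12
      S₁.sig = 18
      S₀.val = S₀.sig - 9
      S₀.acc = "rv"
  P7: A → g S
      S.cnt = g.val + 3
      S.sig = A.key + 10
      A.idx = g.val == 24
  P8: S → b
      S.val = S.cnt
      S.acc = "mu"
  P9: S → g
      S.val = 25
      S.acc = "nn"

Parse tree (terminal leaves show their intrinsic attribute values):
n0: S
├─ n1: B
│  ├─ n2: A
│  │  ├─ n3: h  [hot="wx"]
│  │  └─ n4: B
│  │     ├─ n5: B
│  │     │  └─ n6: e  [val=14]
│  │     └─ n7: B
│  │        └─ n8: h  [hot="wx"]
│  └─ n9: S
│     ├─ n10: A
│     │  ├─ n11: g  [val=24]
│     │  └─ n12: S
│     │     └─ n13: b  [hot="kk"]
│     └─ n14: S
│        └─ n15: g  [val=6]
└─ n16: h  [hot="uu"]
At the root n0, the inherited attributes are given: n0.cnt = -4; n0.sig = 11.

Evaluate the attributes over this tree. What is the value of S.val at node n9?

8

1. n0.cnt = -4  [given at root]
2. n0.sig = 11  [given at root]
3. n1.sig = 22  [S.cnt * 3 + 34]
4. n2.key = 2  [B.sig * 3 - 64]
5. n3.hot = "wx"  [terminal]
6. n4.sig = 9  [len(h.hot) + 7]
7. n5.sig = 12  [12]
8. n6.val = 14  [terminal]
9. n5.live = "pv"  ["pv"]
10. n5.wid = "wn"  ["wn"]
11. n7.sig = -5  [B₀.sig - 14]
12. n8.hot = "wx"  [terminal]
13. n7.live = "nn"  ["nn"]
14. n7.wid = "kwx"  ["k" ++ h.hot]
15. n4.live = "ppv"  ["p" ++ B₁.live]
16. n4.wid = "vkwx"  ["v" ++ B₂.wid]
17. n2.idx = false  [false]
18. n9.cnt = 26  [B.sig + 4]
19. n9.sig = 17  [B.sig * -2 + 61]
20. n10.key = 8  [S₀.sig * 3 - 43]
21. n11.val = 24  [terminal]
22. n12.cnt = 27  [g.val + 3]
23. n12.sig = 18  [A.key + 10]
24. n13.hot = "kk"  [terminal]
25. n12.val = 27  [S.cnt]
26. n12.acc = "mu"  ["mu"]
27. n10.idx = true  [g.val == 24]
28. n14.cnt = 29  [S₀.sig + 12]
29. n14.sig = 18  [18]
30. n15.val = 6  [terminal]
31. n14.val = 25  [25]
32. n14.acc = "nn"  ["nn"]
33. n9.val = 8  [S₀.sig - 9]
34. n9.acc = "rv"  ["rv"]
35. n1.live = "vm"  ["vm"]
36. n1.wid = "vrv"  ["v" ++ S.acc]
37. n16.hot = "uu"  [terminal]
38. n0.val = 30  [S.cnt + 34]
39. n0.acc = "vmk"  [B.live ++ "k"]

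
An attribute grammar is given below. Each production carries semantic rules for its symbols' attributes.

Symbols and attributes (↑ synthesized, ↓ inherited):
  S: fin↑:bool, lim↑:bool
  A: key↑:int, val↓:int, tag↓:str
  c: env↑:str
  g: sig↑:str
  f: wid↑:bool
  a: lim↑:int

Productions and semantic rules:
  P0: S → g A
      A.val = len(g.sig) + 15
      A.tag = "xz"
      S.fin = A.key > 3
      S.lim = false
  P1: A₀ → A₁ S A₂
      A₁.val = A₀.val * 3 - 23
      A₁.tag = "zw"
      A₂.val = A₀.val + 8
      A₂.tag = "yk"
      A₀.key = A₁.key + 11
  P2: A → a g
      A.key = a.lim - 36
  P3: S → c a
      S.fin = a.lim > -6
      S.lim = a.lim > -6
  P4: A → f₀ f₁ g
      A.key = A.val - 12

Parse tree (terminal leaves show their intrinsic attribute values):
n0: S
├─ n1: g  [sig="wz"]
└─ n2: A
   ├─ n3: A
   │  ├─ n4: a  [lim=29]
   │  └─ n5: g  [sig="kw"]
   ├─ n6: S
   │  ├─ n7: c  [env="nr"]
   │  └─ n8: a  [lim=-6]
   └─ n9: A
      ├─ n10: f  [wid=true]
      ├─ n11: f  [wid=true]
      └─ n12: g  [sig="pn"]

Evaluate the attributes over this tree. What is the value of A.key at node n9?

13

1. n1.sig = "wz"  [terminal]
2. n2.val = 17  [len(g.sig) + 15]
3. n2.tag = "xz"  ["xz"]
4. n3.val = 28  [A₀.val * 3 - 23]
5. n3.tag = "zw"  ["zw"]
6. n4.lim = 29  [terminal]
7. n5.sig = "kw"  [terminal]
8. n3.key = -7  [a.lim - 36]
9. n7.env = "nr"  [terminal]
10. n8.lim = -6  [terminal]
11. n6.fin = false  [a.lim > -6]
12. n6.lim = false  [a.lim > -6]
13. n9.val = 25  [A₀.val + 8]
14. n9.tag = "yk"  ["yk"]
15. n10.wid = true  [terminal]
16. n11.wid = true  [terminal]
17. n12.sig = "pn"  [terminal]
18. n9.key = 13  [A.val - 12]
19. n2.key = 4  [A₁.key + 11]
20. n0.fin = true  [A.key > 3]
21. n0.lim = false  [false]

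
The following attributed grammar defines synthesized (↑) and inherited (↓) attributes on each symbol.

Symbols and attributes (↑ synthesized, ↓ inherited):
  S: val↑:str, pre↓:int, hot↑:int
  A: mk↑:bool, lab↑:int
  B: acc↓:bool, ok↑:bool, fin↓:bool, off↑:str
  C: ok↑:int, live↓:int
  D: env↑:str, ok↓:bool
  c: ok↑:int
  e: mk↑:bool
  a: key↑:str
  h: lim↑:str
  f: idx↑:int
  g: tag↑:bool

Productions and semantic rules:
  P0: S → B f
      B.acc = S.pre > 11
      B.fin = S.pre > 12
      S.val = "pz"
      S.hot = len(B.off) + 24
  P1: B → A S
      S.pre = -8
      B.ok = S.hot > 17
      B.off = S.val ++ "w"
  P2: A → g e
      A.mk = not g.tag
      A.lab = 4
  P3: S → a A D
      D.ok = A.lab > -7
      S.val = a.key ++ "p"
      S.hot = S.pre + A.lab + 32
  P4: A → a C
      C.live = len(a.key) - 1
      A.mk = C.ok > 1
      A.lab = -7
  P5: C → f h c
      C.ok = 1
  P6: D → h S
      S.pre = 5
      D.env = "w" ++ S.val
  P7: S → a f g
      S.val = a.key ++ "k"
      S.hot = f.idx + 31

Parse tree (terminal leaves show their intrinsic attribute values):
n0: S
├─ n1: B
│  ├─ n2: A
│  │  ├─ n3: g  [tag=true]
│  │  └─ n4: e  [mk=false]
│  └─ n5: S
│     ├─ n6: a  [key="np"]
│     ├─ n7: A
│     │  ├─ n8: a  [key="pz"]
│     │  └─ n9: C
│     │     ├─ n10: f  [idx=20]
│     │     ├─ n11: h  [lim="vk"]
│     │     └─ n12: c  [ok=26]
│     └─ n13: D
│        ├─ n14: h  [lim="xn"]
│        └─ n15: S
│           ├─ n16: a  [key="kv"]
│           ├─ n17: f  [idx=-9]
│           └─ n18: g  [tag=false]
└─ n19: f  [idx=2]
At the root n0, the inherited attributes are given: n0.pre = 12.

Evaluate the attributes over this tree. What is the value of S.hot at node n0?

1. n0.pre = 12  [given at root]
2. n1.acc = true  [S.pre > 11]
3. n1.fin = false  [S.pre > 12]
4. n3.tag = true  [terminal]
5. n4.mk = false  [terminal]
6. n2.mk = false  [not g.tag]
7. n2.lab = 4  [4]
8. n5.pre = -8  [-8]
9. n6.key = "np"  [terminal]
10. n8.key = "pz"  [terminal]
11. n9.live = 1  [len(a.key) - 1]
12. n10.idx = 20  [terminal]
13. n11.lim = "vk"  [terminal]
14. n12.ok = 26  [terminal]
15. n9.ok = 1  [1]
16. n7.mk = false  [C.ok > 1]
17. n7.lab = -7  [-7]
18. n13.ok = false  [A.lab > -7]
19. n14.lim = "xn"  [terminal]
20. n15.pre = 5  [5]
21. n16.key = "kv"  [terminal]
22. n17.idx = -9  [terminal]
23. n18.tag = false  [terminal]
24. n15.val = "kvk"  [a.key ++ "k"]
25. n15.hot = 22  [f.idx + 31]
26. n13.env = "wkvk"  ["w" ++ S.val]
27. n5.val = "npp"  [a.key ++ "p"]
28. n5.hot = 17  [S.pre + A.lab + 32]
29. n1.ok = false  [S.hot > 17]
30. n1.off = "nppw"  [S.val ++ "w"]
31. n19.idx = 2  [terminal]
32. n0.val = "pz"  ["pz"]
33. n0.hot = 28  [len(B.off) + 24]

28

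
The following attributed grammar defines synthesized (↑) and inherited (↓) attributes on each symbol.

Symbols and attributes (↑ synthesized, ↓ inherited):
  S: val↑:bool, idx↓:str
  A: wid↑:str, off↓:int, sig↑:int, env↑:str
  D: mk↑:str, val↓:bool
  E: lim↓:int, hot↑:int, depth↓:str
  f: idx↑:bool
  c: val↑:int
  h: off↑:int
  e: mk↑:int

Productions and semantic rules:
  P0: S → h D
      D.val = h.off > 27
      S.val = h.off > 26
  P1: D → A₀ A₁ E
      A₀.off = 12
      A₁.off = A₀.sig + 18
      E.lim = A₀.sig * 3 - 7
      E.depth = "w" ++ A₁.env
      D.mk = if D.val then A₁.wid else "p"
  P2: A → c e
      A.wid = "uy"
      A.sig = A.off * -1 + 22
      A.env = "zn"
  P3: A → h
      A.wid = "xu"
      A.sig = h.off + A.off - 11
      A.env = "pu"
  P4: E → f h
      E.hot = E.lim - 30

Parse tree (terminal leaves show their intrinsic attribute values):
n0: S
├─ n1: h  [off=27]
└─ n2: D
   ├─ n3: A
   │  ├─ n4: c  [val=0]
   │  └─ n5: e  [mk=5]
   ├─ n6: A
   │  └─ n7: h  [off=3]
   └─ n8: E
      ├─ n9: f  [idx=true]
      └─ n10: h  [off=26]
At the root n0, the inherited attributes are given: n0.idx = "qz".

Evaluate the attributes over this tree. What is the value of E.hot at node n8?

1. n0.idx = "qz"  [given at root]
2. n1.off = 27  [terminal]
3. n2.val = false  [h.off > 27]
4. n3.off = 12  [12]
5. n4.val = 0  [terminal]
6. n5.mk = 5  [terminal]
7. n3.wid = "uy"  ["uy"]
8. n3.sig = 10  [A.off * -1 + 22]
9. n3.env = "zn"  ["zn"]
10. n6.off = 28  [A₀.sig + 18]
11. n7.off = 3  [terminal]
12. n6.wid = "xu"  ["xu"]
13. n6.sig = 20  [h.off + A.off - 11]
14. n6.env = "pu"  ["pu"]
15. n8.lim = 23  [A₀.sig * 3 - 7]
16. n8.depth = "wpu"  ["w" ++ A₁.env]
17. n9.idx = true  [terminal]
18. n10.off = 26  [terminal]
19. n8.hot = -7  [E.lim - 30]
20. n2.mk = "p"  [if D.val then A₁.wid else "p"]
21. n0.val = true  [h.off > 26]

-7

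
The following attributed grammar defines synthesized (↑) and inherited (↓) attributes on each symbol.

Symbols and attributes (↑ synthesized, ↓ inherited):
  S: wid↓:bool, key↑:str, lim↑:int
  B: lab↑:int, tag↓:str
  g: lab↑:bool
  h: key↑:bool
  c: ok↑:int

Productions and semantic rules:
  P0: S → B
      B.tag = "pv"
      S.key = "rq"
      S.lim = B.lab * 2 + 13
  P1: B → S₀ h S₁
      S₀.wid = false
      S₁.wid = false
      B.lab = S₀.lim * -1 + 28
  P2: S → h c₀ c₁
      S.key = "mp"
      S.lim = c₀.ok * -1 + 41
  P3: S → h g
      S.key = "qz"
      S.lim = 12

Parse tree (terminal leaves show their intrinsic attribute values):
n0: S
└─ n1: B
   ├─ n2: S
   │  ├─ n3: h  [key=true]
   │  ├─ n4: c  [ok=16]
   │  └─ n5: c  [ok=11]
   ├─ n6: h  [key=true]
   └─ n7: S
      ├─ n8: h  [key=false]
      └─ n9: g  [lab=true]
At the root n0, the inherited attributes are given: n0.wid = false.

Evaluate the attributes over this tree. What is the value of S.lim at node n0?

19

1. n0.wid = false  [given at root]
2. n1.tag = "pv"  ["pv"]
3. n2.wid = false  [false]
4. n3.key = true  [terminal]
5. n4.ok = 16  [terminal]
6. n5.ok = 11  [terminal]
7. n2.key = "mp"  ["mp"]
8. n2.lim = 25  [c₀.ok * -1 + 41]
9. n6.key = true  [terminal]
10. n7.wid = false  [false]
11. n8.key = false  [terminal]
12. n9.lab = true  [terminal]
13. n7.key = "qz"  ["qz"]
14. n7.lim = 12  [12]
15. n1.lab = 3  [S₀.lim * -1 + 28]
16. n0.key = "rq"  ["rq"]
17. n0.lim = 19  [B.lab * 2 + 13]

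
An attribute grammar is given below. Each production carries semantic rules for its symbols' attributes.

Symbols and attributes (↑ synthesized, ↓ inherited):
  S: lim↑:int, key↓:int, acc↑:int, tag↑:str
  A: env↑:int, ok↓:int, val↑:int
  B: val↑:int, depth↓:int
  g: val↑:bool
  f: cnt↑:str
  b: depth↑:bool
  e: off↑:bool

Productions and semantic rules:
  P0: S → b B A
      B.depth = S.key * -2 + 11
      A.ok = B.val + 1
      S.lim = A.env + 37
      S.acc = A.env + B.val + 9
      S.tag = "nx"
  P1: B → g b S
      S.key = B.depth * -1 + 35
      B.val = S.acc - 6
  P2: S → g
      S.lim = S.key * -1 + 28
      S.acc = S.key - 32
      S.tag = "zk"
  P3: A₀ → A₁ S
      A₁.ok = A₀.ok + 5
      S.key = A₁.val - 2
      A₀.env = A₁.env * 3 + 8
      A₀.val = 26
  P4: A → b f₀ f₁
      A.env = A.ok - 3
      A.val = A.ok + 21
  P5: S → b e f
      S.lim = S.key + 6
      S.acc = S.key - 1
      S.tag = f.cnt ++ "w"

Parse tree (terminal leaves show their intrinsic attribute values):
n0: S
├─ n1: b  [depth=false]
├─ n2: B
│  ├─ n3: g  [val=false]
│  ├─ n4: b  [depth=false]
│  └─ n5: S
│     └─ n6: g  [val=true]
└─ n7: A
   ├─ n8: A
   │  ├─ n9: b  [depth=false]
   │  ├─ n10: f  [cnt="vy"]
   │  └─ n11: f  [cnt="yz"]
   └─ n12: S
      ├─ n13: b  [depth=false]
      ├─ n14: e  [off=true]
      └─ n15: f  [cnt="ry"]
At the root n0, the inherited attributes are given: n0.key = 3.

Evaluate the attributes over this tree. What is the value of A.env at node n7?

-7

1. n0.key = 3  [given at root]
2. n1.depth = false  [terminal]
3. n2.depth = 5  [S.key * -2 + 11]
4. n3.val = false  [terminal]
5. n4.depth = false  [terminal]
6. n5.key = 30  [B.depth * -1 + 35]
7. n6.val = true  [terminal]
8. n5.lim = -2  [S.key * -1 + 28]
9. n5.acc = -2  [S.key - 32]
10. n5.tag = "zk"  ["zk"]
11. n2.val = -8  [S.acc - 6]
12. n7.ok = -7  [B.val + 1]
13. n8.ok = -2  [A₀.ok + 5]
14. n9.depth = false  [terminal]
15. n10.cnt = "vy"  [terminal]
16. n11.cnt = "yz"  [terminal]
17. n8.env = -5  [A.ok - 3]
18. n8.val = 19  [A.ok + 21]
19. n12.key = 17  [A₁.val - 2]
20. n13.depth = false  [terminal]
21. n14.off = true  [terminal]
22. n15.cnt = "ry"  [terminal]
23. n12.lim = 23  [S.key + 6]
24. n12.acc = 16  [S.key - 1]
25. n12.tag = "ryw"  [f.cnt ++ "w"]
26. n7.env = -7  [A₁.env * 3 + 8]
27. n7.val = 26  [26]
28. n0.lim = 30  [A.env + 37]
29. n0.acc = -6  [A.env + B.val + 9]
30. n0.tag = "nx"  ["nx"]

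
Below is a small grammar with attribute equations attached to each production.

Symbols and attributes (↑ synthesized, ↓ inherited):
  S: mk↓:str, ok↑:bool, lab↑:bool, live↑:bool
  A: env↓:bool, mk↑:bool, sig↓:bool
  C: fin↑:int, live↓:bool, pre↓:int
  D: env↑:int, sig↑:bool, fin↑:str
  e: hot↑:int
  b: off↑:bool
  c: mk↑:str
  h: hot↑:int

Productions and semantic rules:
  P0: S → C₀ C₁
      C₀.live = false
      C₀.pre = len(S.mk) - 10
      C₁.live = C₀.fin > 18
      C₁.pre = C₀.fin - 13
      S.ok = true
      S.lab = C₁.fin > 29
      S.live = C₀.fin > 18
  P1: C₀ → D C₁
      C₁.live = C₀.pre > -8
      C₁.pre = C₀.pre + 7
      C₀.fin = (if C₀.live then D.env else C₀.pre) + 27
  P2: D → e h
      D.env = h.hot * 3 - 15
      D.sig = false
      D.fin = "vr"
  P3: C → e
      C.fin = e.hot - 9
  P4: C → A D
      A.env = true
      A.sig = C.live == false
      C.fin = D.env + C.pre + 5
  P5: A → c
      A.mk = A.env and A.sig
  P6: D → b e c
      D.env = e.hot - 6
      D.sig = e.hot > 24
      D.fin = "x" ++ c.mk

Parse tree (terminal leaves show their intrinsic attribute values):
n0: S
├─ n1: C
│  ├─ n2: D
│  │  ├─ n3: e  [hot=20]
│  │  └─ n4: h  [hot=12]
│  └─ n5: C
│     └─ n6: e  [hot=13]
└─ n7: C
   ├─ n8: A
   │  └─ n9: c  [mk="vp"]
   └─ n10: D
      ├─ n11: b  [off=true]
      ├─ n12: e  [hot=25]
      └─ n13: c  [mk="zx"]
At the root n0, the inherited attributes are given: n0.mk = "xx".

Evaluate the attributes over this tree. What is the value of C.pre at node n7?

6

1. n0.mk = "xx"  [given at root]
2. n1.live = false  [false]
3. n1.pre = -8  [len(S.mk) - 10]
4. n3.hot = 20  [terminal]
5. n4.hot = 12  [terminal]
6. n2.env = 21  [h.hot * 3 - 15]
7. n2.sig = false  [false]
8. n2.fin = "vr"  ["vr"]
9. n5.live = false  [C₀.pre > -8]
10. n5.pre = -1  [C₀.pre + 7]
11. n6.hot = 13  [terminal]
12. n5.fin = 4  [e.hot - 9]
13. n1.fin = 19  [(if C₀.live then D.env else C₀.pre) + 27]
14. n7.live = true  [C₀.fin > 18]
15. n7.pre = 6  [C₀.fin - 13]
16. n8.env = true  [true]
17. n8.sig = false  [C.live == false]
18. n9.mk = "vp"  [terminal]
19. n8.mk = false  [A.env and A.sig]
20. n11.off = true  [terminal]
21. n12.hot = 25  [terminal]
22. n13.mk = "zx"  [terminal]
23. n10.env = 19  [e.hot - 6]
24. n10.sig = true  [e.hot > 24]
25. n10.fin = "xzx"  ["x" ++ c.mk]
26. n7.fin = 30  [D.env + C.pre + 5]
27. n0.ok = true  [true]
28. n0.lab = true  [C₁.fin > 29]
29. n0.live = true  [C₀.fin > 18]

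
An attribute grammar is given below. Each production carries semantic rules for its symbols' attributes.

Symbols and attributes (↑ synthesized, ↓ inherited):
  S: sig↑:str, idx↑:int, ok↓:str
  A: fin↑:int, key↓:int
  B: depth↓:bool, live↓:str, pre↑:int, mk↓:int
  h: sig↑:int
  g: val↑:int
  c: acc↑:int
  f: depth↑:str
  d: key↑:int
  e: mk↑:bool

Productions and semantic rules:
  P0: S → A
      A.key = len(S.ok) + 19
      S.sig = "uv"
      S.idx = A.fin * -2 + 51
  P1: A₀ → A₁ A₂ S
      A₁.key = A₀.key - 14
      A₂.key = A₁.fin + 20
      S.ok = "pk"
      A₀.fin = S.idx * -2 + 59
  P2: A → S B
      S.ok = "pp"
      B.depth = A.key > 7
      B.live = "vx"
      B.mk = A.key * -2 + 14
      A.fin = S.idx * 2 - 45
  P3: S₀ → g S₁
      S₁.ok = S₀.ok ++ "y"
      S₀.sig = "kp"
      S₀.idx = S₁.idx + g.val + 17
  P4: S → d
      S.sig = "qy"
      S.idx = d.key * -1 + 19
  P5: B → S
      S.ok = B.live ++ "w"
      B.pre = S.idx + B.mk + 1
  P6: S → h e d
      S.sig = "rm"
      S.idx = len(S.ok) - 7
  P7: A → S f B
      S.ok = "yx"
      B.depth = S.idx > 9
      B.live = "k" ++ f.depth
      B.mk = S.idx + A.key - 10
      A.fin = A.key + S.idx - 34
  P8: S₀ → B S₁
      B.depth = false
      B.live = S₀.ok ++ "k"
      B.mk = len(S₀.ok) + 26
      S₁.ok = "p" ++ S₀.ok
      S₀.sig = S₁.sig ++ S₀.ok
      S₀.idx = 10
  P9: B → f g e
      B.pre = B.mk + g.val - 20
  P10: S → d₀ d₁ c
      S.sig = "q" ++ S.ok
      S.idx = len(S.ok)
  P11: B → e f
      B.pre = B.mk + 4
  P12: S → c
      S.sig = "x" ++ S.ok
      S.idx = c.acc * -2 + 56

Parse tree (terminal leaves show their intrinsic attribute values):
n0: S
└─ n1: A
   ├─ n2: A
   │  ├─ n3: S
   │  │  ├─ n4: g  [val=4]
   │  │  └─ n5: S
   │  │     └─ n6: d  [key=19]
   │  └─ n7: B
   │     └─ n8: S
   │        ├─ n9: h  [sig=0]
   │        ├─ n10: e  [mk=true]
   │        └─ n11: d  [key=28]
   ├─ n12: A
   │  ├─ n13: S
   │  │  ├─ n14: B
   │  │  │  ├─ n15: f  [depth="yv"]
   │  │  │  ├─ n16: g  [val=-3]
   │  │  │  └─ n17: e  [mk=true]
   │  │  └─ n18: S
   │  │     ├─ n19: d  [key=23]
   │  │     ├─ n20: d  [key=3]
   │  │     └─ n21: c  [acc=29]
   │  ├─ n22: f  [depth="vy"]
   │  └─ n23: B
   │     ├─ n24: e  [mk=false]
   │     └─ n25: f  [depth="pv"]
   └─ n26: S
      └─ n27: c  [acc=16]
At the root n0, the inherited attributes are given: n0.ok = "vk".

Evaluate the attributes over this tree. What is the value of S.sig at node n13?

1. n0.ok = "vk"  [given at root]
2. n1.key = 21  [len(S.ok) + 19]
3. n2.key = 7  [A₀.key - 14]
4. n3.ok = "pp"  ["pp"]
5. n4.val = 4  [terminal]
6. n5.ok = "ppy"  [S₀.ok ++ "y"]
7. n6.key = 19  [terminal]
8. n5.sig = "qy"  ["qy"]
9. n5.idx = 0  [d.key * -1 + 19]
10. n3.sig = "kp"  ["kp"]
11. n3.idx = 21  [S₁.idx + g.val + 17]
12. n7.depth = false  [A.key > 7]
13. n7.live = "vx"  ["vx"]
14. n7.mk = 0  [A.key * -2 + 14]
15. n8.ok = "vxw"  [B.live ++ "w"]
16. n9.sig = 0  [terminal]
17. n10.mk = true  [terminal]
18. n11.key = 28  [terminal]
19. n8.sig = "rm"  ["rm"]
20. n8.idx = -4  [len(S.ok) - 7]
21. n7.pre = -3  [S.idx + B.mk + 1]
22. n2.fin = -3  [S.idx * 2 - 45]
23. n12.key = 17  [A₁.fin + 20]
24. n13.ok = "yx"  ["yx"]
25. n14.depth = false  [false]
26. n14.live = "yxk"  [S₀.ok ++ "k"]
27. n14.mk = 28  [len(S₀.ok) + 26]
28. n15.depth = "yv"  [terminal]
29. n16.val = -3  [terminal]
30. n17.mk = true  [terminal]
31. n14.pre = 5  [B.mk + g.val - 20]
32. n18.ok = "pyx"  ["p" ++ S₀.ok]
33. n19.key = 23  [terminal]
34. n20.key = 3  [terminal]
35. n21.acc = 29  [terminal]
36. n18.sig = "qpyx"  ["q" ++ S.ok]
37. n18.idx = 3  [len(S.ok)]
38. n13.sig = "qpyxyx"  [S₁.sig ++ S₀.ok]
39. n13.idx = 10  [10]
40. n22.depth = "vy"  [terminal]
41. n23.depth = true  [S.idx > 9]
42. n23.live = "kvy"  ["k" ++ f.depth]
43. n23.mk = 17  [S.idx + A.key - 10]
44. n24.mk = false  [terminal]
45. n25.depth = "pv"  [terminal]
46. n23.pre = 21  [B.mk + 4]
47. n12.fin = -7  [A.key + S.idx - 34]
48. n26.ok = "pk"  ["pk"]
49. n27.acc = 16  [terminal]
50. n26.sig = "xpk"  ["x" ++ S.ok]
51. n26.idx = 24  [c.acc * -2 + 56]
52. n1.fin = 11  [S.idx * -2 + 59]
53. n0.sig = "uv"  ["uv"]
54. n0.idx = 29  [A.fin * -2 + 51]

"qpyxyx"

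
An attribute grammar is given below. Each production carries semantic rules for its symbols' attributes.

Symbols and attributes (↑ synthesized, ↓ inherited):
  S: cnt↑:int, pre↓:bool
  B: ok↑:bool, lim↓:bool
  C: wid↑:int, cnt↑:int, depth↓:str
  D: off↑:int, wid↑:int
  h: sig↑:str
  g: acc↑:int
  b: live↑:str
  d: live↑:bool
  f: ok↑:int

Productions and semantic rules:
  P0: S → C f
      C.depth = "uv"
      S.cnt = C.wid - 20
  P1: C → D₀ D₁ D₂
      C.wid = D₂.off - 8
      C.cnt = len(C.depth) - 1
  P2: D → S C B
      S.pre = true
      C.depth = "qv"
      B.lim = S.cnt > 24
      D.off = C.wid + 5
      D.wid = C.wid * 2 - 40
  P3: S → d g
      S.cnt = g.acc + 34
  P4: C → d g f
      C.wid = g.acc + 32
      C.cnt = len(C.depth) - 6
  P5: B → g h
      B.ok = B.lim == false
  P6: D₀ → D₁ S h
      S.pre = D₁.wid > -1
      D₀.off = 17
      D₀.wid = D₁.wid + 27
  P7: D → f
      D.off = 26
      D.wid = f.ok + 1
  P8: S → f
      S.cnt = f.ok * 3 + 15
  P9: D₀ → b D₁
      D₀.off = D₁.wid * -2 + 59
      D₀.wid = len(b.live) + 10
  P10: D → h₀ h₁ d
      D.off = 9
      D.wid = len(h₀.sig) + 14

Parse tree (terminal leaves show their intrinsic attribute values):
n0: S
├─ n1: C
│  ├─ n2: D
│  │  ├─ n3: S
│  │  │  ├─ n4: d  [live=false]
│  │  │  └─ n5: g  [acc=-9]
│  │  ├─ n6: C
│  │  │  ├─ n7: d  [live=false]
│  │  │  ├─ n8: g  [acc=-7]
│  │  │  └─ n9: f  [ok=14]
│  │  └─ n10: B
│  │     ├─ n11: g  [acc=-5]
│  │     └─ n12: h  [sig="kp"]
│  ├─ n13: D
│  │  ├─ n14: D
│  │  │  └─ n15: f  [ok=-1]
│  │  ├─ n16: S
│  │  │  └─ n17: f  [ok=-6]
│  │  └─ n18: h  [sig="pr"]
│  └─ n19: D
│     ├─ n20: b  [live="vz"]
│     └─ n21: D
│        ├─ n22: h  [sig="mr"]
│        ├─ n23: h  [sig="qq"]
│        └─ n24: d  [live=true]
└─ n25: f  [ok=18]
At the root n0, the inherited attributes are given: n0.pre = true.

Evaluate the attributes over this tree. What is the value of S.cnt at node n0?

-1

1. n0.pre = true  [given at root]
2. n1.depth = "uv"  ["uv"]
3. n3.pre = true  [true]
4. n4.live = false  [terminal]
5. n5.acc = -9  [terminal]
6. n3.cnt = 25  [g.acc + 34]
7. n6.depth = "qv"  ["qv"]
8. n7.live = false  [terminal]
9. n8.acc = -7  [terminal]
10. n9.ok = 14  [terminal]
11. n6.wid = 25  [g.acc + 32]
12. n6.cnt = -4  [len(C.depth) - 6]
13. n10.lim = true  [S.cnt > 24]
14. n11.acc = -5  [terminal]
15. n12.sig = "kp"  [terminal]
16. n10.ok = false  [B.lim == false]
17. n2.off = 30  [C.wid + 5]
18. n2.wid = 10  [C.wid * 2 - 40]
19. n15.ok = -1  [terminal]
20. n14.off = 26  [26]
21. n14.wid = 0  [f.ok + 1]
22. n16.pre = true  [D₁.wid > -1]
23. n17.ok = -6  [terminal]
24. n16.cnt = -3  [f.ok * 3 + 15]
25. n18.sig = "pr"  [terminal]
26. n13.off = 17  [17]
27. n13.wid = 27  [D₁.wid + 27]
28. n20.live = "vz"  [terminal]
29. n22.sig = "mr"  [terminal]
30. n23.sig = "qq"  [terminal]
31. n24.live = true  [terminal]
32. n21.off = 9  [9]
33. n21.wid = 16  [len(h₀.sig) + 14]
34. n19.off = 27  [D₁.wid * -2 + 59]
35. n19.wid = 12  [len(b.live) + 10]
36. n1.wid = 19  [D₂.off - 8]
37. n1.cnt = 1  [len(C.depth) - 1]
38. n25.ok = 18  [terminal]
39. n0.cnt = -1  [C.wid - 20]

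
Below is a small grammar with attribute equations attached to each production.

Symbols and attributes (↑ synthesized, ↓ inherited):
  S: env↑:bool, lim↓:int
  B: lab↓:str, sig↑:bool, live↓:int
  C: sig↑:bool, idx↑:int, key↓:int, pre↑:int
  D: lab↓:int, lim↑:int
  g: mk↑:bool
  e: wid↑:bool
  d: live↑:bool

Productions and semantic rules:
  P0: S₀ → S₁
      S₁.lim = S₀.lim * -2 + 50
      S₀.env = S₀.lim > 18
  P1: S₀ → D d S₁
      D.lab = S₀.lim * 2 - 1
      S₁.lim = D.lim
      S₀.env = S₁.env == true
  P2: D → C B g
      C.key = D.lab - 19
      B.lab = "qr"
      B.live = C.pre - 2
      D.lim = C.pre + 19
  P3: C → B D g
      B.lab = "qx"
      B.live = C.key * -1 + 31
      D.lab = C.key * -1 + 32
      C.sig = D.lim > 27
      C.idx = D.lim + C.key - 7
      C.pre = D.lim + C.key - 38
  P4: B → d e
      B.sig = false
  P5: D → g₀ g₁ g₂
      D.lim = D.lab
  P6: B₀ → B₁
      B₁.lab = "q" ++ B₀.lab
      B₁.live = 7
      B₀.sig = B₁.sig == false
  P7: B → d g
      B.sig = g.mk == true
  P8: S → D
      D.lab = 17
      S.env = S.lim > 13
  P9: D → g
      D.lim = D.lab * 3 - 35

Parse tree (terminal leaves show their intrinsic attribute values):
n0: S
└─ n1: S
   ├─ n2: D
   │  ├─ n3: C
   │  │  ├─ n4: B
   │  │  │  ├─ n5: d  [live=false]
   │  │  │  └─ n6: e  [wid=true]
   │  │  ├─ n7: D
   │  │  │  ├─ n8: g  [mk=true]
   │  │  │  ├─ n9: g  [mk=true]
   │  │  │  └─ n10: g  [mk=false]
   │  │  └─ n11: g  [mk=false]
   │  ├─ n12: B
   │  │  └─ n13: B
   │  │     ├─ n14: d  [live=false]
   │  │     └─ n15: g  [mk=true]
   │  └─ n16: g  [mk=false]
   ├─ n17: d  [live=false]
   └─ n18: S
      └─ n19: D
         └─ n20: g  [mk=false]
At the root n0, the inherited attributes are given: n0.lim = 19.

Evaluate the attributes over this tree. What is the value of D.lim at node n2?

13

1. n0.lim = 19  [given at root]
2. n1.lim = 12  [S₀.lim * -2 + 50]
3. n2.lab = 23  [S₀.lim * 2 - 1]
4. n3.key = 4  [D.lab - 19]
5. n4.lab = "qx"  ["qx"]
6. n4.live = 27  [C.key * -1 + 31]
7. n5.live = false  [terminal]
8. n6.wid = true  [terminal]
9. n4.sig = false  [false]
10. n7.lab = 28  [C.key * -1 + 32]
11. n8.mk = true  [terminal]
12. n9.mk = true  [terminal]
13. n10.mk = false  [terminal]
14. n7.lim = 28  [D.lab]
15. n11.mk = false  [terminal]
16. n3.sig = true  [D.lim > 27]
17. n3.idx = 25  [D.lim + C.key - 7]
18. n3.pre = -6  [D.lim + C.key - 38]
19. n12.lab = "qr"  ["qr"]
20. n12.live = -8  [C.pre - 2]
21. n13.lab = "qqr"  ["q" ++ B₀.lab]
22. n13.live = 7  [7]
23. n14.live = false  [terminal]
24. n15.mk = true  [terminal]
25. n13.sig = true  [g.mk == true]
26. n12.sig = false  [B₁.sig == false]
27. n16.mk = false  [terminal]
28. n2.lim = 13  [C.pre + 19]
29. n17.live = false  [terminal]
30. n18.lim = 13  [D.lim]
31. n19.lab = 17  [17]
32. n20.mk = false  [terminal]
33. n19.lim = 16  [D.lab * 3 - 35]
34. n18.env = false  [S.lim > 13]
35. n1.env = false  [S₁.env == true]
36. n0.env = true  [S₀.lim > 18]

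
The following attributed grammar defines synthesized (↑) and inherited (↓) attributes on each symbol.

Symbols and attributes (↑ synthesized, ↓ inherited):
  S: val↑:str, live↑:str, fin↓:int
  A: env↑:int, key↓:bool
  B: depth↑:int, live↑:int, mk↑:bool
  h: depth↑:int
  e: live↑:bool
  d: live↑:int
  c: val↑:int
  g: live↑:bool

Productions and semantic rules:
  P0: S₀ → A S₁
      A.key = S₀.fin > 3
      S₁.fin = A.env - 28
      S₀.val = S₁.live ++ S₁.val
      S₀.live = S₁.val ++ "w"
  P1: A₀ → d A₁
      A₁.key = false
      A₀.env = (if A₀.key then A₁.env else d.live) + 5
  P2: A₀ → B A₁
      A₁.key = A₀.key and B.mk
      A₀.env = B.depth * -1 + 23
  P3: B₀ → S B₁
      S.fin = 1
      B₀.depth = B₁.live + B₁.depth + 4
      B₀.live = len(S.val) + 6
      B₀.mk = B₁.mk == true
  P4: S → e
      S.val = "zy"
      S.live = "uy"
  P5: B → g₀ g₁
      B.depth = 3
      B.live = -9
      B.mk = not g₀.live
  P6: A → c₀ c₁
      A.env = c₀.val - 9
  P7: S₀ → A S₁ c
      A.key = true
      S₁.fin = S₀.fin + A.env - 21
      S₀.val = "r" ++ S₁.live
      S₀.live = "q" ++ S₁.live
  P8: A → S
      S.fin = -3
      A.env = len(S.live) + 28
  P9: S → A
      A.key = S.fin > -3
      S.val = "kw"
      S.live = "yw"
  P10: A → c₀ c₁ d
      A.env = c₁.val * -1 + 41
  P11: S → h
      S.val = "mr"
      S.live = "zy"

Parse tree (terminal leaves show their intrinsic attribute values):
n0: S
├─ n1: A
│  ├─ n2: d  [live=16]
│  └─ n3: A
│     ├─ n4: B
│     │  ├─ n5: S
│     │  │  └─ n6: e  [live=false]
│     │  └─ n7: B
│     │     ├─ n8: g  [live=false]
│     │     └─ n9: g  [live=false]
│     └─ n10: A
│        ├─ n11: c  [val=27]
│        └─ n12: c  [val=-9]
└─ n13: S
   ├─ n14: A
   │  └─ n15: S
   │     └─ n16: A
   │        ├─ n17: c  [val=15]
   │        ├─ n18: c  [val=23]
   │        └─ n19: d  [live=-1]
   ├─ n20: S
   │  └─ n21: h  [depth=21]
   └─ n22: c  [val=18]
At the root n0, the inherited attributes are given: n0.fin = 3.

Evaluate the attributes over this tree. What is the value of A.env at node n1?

21

1. n0.fin = 3  [given at root]
2. n1.key = false  [S₀.fin > 3]
3. n2.live = 16  [terminal]
4. n3.key = false  [false]
5. n5.fin = 1  [1]
6. n6.live = false  [terminal]
7. n5.val = "zy"  ["zy"]
8. n5.live = "uy"  ["uy"]
9. n8.live = false  [terminal]
10. n9.live = false  [terminal]
11. n7.depth = 3  [3]
12. n7.live = -9  [-9]
13. n7.mk = true  [not g₀.live]
14. n4.depth = -2  [B₁.live + B₁.depth + 4]
15. n4.live = 8  [len(S.val) + 6]
16. n4.mk = true  [B₁.mk == true]
17. n10.key = false  [A₀.key and B.mk]
18. n11.val = 27  [terminal]
19. n12.val = -9  [terminal]
20. n10.env = 18  [c₀.val - 9]
21. n3.env = 25  [B.depth * -1 + 23]
22. n1.env = 21  [(if A₀.key then A₁.env else d.live) + 5]
23. n13.fin = -7  [A.env - 28]
24. n14.key = true  [true]
25. n15.fin = -3  [-3]
26. n16.key = false  [S.fin > -3]
27. n17.val = 15  [terminal]
28. n18.val = 23  [terminal]
29. n19.live = -1  [terminal]
30. n16.env = 18  [c₁.val * -1 + 41]
31. n15.val = "kw"  ["kw"]
32. n15.live = "yw"  ["yw"]
33. n14.env = 30  [len(S.live) + 28]
34. n20.fin = 2  [S₀.fin + A.env - 21]
35. n21.depth = 21  [terminal]
36. n20.val = "mr"  ["mr"]
37. n20.live = "zy"  ["zy"]
38. n22.val = 18  [terminal]
39. n13.val = "rzy"  ["r" ++ S₁.live]
40. n13.live = "qzy"  ["q" ++ S₁.live]
41. n0.val = "qzyrzy"  [S₁.live ++ S₁.val]
42. n0.live = "rzyw"  [S₁.val ++ "w"]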